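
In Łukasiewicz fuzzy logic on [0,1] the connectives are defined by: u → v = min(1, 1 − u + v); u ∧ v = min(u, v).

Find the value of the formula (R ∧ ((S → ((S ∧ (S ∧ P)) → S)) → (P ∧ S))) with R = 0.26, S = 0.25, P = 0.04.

0.04

(S ∧ P) = min(0.25, 0.04) = 0.04
(S ∧ (S ∧ P)) = min(0.25, 0.04) = 0.04
((S ∧ (S ∧ P)) → S): min(1, 1 − 0.04 + 0.25) = 1
(S → ((S ∧ (S ∧ P)) → S)): min(1, 1 − 0.25 + 1) = 1
(P ∧ S) = min(0.04, 0.25) = 0.04
((S → ((S ∧ (S ∧ P)) → S)) → (P ∧ S)): min(1, 1 − 1 + 0.04) = 0.04
(R ∧ ((S → ((S ∧ (S ∧ P)) → S)) → (P ∧ S))) = min(0.26, 0.04) = 0.04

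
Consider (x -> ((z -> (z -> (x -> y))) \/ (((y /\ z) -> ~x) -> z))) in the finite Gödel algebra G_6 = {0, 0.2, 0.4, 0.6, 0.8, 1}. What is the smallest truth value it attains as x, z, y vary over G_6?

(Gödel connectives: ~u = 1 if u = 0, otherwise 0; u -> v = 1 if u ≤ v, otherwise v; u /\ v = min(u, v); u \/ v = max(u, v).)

0.20

The minimum is attained at x = 0.4, z = 0.2, y = 0:
  (x -> y): 0.4 > 0, so result = 0
  (z -> (x -> y)): 0.2 > 0, so result = 0
  (z -> (z -> (x -> y))): 0.2 > 0, so result = 0
  (y /\ z) = min(0, 0.2) = 0
  ~x: Gödel ¬ of 0.4 = 0 (operand ≠ 0)
  ((y /\ z) -> ~x): 0 ≤ 0, so result = 1
  (((y /\ z) -> ~x) -> z): 1 > 0.2, so result = 0.2
  ((z -> (z -> (x -> y))) \/ (((y /\ z) -> ~x) -> z)) = max(0, 0.2) = 0.2
  (x -> ((z -> (z -> (x -> y))) \/ (((y /\ z) -> ~x) -> z))): 0.4 > 0.2, so result = 0.2
Checking all 216 assignments confirms none give a value below 0.20.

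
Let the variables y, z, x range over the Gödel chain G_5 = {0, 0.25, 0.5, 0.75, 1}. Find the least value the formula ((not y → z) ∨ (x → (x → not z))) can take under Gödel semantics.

The minimum is attained at y = 0, z = 0.25, x = 0.25:
  not y: Gödel ¬ of 0 = 1 (operand is 0)
  (not y → z): 1 > 0.25, so result = 0.25
  not z: Gödel ¬ of 0.25 = 0 (operand ≠ 0)
  (x → not z): 0.25 > 0, so result = 0
  (x → (x → not z)): 0.25 > 0, so result = 0
  ((not y → z) ∨ (x → (x → not z))) = max(0.25, 0) = 0.25
Checking all 125 assignments confirms none give a value below 0.25.

0.25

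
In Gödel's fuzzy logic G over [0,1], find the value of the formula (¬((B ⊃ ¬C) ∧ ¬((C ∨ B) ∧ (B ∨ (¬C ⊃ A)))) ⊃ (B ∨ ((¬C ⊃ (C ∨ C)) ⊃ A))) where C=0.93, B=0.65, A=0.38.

0.65

¬C: Gödel ¬ of 0.93 = 0 (operand ≠ 0)
(B ⊃ ¬C): 0.65 > 0, so result = 0
(C ∨ B) = max(0.93, 0.65) = 0.93
¬C: Gödel ¬ of 0.93 = 0 (operand ≠ 0)
(¬C ⊃ A): 0 ≤ 0.38, so result = 1
(B ∨ (¬C ⊃ A)) = max(0.65, 1) = 1
((C ∨ B) ∧ (B ∨ (¬C ⊃ A))) = min(0.93, 1) = 0.93
¬((C ∨ B) ∧ (B ∨ (¬C ⊃ A))): Gödel ¬ of 0.93 = 0 (operand ≠ 0)
((B ⊃ ¬C) ∧ ¬((C ∨ B) ∧ (B ∨ (¬C ⊃ A)))) = min(0, 0) = 0
¬((B ⊃ ¬C) ∧ ¬((C ∨ B) ∧ (B ∨ (¬C ⊃ A)))): Gödel ¬ of 0 = 1 (operand is 0)
¬C: Gödel ¬ of 0.93 = 0 (operand ≠ 0)
(C ∨ C) = max(0.93, 0.93) = 0.93
(¬C ⊃ (C ∨ C)): 0 ≤ 0.93, so result = 1
((¬C ⊃ (C ∨ C)) ⊃ A): 1 > 0.38, so result = 0.38
(B ∨ ((¬C ⊃ (C ∨ C)) ⊃ A)) = max(0.65, 0.38) = 0.65
(¬((B ⊃ ¬C) ∧ ¬((C ∨ B) ∧ (B ∨ (¬C ⊃ A)))) ⊃ (B ∨ ((¬C ⊃ (C ∨ C)) ⊃ A))): 1 > 0.65, so result = 0.65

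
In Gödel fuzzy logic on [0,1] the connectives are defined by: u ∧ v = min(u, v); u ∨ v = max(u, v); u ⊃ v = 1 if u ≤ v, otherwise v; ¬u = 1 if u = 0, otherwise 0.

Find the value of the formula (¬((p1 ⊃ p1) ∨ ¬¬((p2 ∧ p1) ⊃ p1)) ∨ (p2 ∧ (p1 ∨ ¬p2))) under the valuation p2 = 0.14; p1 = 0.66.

0.14

(p1 ⊃ p1): 0.66 ≤ 0.66, so result = 1
(p2 ∧ p1) = min(0.14, 0.66) = 0.14
((p2 ∧ p1) ⊃ p1): 0.14 ≤ 0.66, so result = 1
¬((p2 ∧ p1) ⊃ p1): Gödel ¬ of 1 = 0 (operand ≠ 0)
¬¬((p2 ∧ p1) ⊃ p1): Gödel ¬ of 0 = 1 (operand is 0)
((p1 ⊃ p1) ∨ ¬¬((p2 ∧ p1) ⊃ p1)) = max(1, 1) = 1
¬((p1 ⊃ p1) ∨ ¬¬((p2 ∧ p1) ⊃ p1)): Gödel ¬ of 1 = 0 (operand ≠ 0)
¬p2: Gödel ¬ of 0.14 = 0 (operand ≠ 0)
(p1 ∨ ¬p2) = max(0.66, 0) = 0.66
(p2 ∧ (p1 ∨ ¬p2)) = min(0.14, 0.66) = 0.14
(¬((p1 ⊃ p1) ∨ ¬¬((p2 ∧ p1) ⊃ p1)) ∨ (p2 ∧ (p1 ∨ ¬p2))) = max(0, 0.14) = 0.14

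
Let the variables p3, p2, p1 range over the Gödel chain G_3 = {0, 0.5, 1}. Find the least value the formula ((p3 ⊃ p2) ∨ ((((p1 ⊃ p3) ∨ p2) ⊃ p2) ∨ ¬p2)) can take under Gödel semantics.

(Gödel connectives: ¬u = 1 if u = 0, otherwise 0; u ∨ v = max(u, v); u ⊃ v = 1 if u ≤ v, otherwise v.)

The minimum is attained at p3 = 1, p2 = 0.5, p1 = 0:
  (p3 ⊃ p2): 1 > 0.5, so result = 0.5
  (p1 ⊃ p3): 0 ≤ 1, so result = 1
  ((p1 ⊃ p3) ∨ p2) = max(1, 0.5) = 1
  (((p1 ⊃ p3) ∨ p2) ⊃ p2): 1 > 0.5, so result = 0.5
  ¬p2: Gödel ¬ of 0.5 = 0 (operand ≠ 0)
  ((((p1 ⊃ p3) ∨ p2) ⊃ p2) ∨ ¬p2) = max(0.5, 0) = 0.5
  ((p3 ⊃ p2) ∨ ((((p1 ⊃ p3) ∨ p2) ⊃ p2) ∨ ¬p2)) = max(0.5, 0.5) = 0.5
Checking all 27 assignments confirms none give a value below 0.50.

0.50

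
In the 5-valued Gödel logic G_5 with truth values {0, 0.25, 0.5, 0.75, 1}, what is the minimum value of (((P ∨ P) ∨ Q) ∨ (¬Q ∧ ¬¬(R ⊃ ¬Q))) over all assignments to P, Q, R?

The minimum is attained at P = 0, Q = 0.25, R = 0:
  (P ∨ P) = max(0, 0) = 0
  ((P ∨ P) ∨ Q) = max(0, 0.25) = 0.25
  ¬Q: Gödel ¬ of 0.25 = 0 (operand ≠ 0)
  ¬Q: Gödel ¬ of 0.25 = 0 (operand ≠ 0)
  (R ⊃ ¬Q): 0 ≤ 0, so result = 1
  ¬(R ⊃ ¬Q): Gödel ¬ of 1 = 0 (operand ≠ 0)
  ¬¬(R ⊃ ¬Q): Gödel ¬ of 0 = 1 (operand is 0)
  (¬Q ∧ ¬¬(R ⊃ ¬Q)) = min(0, 1) = 0
  (((P ∨ P) ∨ Q) ∨ (¬Q ∧ ¬¬(R ⊃ ¬Q))) = max(0.25, 0) = 0.25
Checking all 125 assignments confirms none give a value below 0.25.

0.25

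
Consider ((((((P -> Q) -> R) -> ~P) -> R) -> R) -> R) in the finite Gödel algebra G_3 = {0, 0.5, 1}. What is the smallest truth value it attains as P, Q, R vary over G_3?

The minimum is attained at P = 0, Q = 0, R = 0:
  (P -> Q): 0 ≤ 0, so result = 1
  ((P -> Q) -> R): 1 > 0, so result = 0
  ~P: Gödel ¬ of 0 = 1 (operand is 0)
  (((P -> Q) -> R) -> ~P): 0 ≤ 1, so result = 1
  ((((P -> Q) -> R) -> ~P) -> R): 1 > 0, so result = 0
  (((((P -> Q) -> R) -> ~P) -> R) -> R): 0 ≤ 0, so result = 1
  ((((((P -> Q) -> R) -> ~P) -> R) -> R) -> R): 1 > 0, so result = 0
Checking all 27 assignments confirms none give a value below 0.00.

0.00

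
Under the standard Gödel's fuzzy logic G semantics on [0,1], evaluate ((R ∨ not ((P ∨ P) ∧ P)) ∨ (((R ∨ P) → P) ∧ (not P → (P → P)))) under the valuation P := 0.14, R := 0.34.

(P ∨ P) = max(0.14, 0.14) = 0.14
((P ∨ P) ∧ P) = min(0.14, 0.14) = 0.14
not ((P ∨ P) ∧ P): Gödel ¬ of 0.14 = 0 (operand ≠ 0)
(R ∨ not ((P ∨ P) ∧ P)) = max(0.34, 0) = 0.34
(R ∨ P) = max(0.34, 0.14) = 0.34
((R ∨ P) → P): 0.34 > 0.14, so result = 0.14
not P: Gödel ¬ of 0.14 = 0 (operand ≠ 0)
(P → P): 0.14 ≤ 0.14, so result = 1
(not P → (P → P)): 0 ≤ 1, so result = 1
(((R ∨ P) → P) ∧ (not P → (P → P))) = min(0.14, 1) = 0.14
((R ∨ not ((P ∨ P) ∧ P)) ∨ (((R ∨ P) → P) ∧ (not P → (P → P)))) = max(0.34, 0.14) = 0.34

0.34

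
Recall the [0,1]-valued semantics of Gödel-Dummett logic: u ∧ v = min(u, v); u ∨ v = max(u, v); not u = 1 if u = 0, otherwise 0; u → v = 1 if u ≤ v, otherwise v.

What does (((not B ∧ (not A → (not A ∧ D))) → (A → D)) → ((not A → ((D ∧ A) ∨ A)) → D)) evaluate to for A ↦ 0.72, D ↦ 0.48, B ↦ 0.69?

0.48

not B: Gödel ¬ of 0.69 = 0 (operand ≠ 0)
not A: Gödel ¬ of 0.72 = 0 (operand ≠ 0)
not A: Gödel ¬ of 0.72 = 0 (operand ≠ 0)
(not A ∧ D) = min(0, 0.48) = 0
(not A → (not A ∧ D)): 0 ≤ 0, so result = 1
(not B ∧ (not A → (not A ∧ D))) = min(0, 1) = 0
(A → D): 0.72 > 0.48, so result = 0.48
((not B ∧ (not A → (not A ∧ D))) → (A → D)): 0 ≤ 0.48, so result = 1
not A: Gödel ¬ of 0.72 = 0 (operand ≠ 0)
(D ∧ A) = min(0.48, 0.72) = 0.48
((D ∧ A) ∨ A) = max(0.48, 0.72) = 0.72
(not A → ((D ∧ A) ∨ A)): 0 ≤ 0.72, so result = 1
((not A → ((D ∧ A) ∨ A)) → D): 1 > 0.48, so result = 0.48
(((not B ∧ (not A → (not A ∧ D))) → (A → D)) → ((not A → ((D ∧ A) ∨ A)) → D)): 1 > 0.48, so result = 0.48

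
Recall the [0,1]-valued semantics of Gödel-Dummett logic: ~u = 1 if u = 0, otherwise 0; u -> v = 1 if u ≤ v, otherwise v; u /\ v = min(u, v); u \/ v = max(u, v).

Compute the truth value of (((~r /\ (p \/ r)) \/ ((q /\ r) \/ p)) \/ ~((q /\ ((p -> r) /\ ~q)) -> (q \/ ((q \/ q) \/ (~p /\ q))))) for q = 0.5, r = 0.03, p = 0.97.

0.97

~r: Gödel ¬ of 0.03 = 0 (operand ≠ 0)
(p \/ r) = max(0.97, 0.03) = 0.97
(~r /\ (p \/ r)) = min(0, 0.97) = 0
(q /\ r) = min(0.5, 0.03) = 0.03
((q /\ r) \/ p) = max(0.03, 0.97) = 0.97
((~r /\ (p \/ r)) \/ ((q /\ r) \/ p)) = max(0, 0.97) = 0.97
(p -> r): 0.97 > 0.03, so result = 0.03
~q: Gödel ¬ of 0.5 = 0 (operand ≠ 0)
((p -> r) /\ ~q) = min(0.03, 0) = 0
(q /\ ((p -> r) /\ ~q)) = min(0.5, 0) = 0
(q \/ q) = max(0.5, 0.5) = 0.5
~p: Gödel ¬ of 0.97 = 0 (operand ≠ 0)
(~p /\ q) = min(0, 0.5) = 0
((q \/ q) \/ (~p /\ q)) = max(0.5, 0) = 0.5
(q \/ ((q \/ q) \/ (~p /\ q))) = max(0.5, 0.5) = 0.5
((q /\ ((p -> r) /\ ~q)) -> (q \/ ((q \/ q) \/ (~p /\ q)))): 0 ≤ 0.5, so result = 1
~((q /\ ((p -> r) /\ ~q)) -> (q \/ ((q \/ q) \/ (~p /\ q)))): Gödel ¬ of 1 = 0 (operand ≠ 0)
(((~r /\ (p \/ r)) \/ ((q /\ r) \/ p)) \/ ~((q /\ ((p -> r) /\ ~q)) -> (q \/ ((q \/ q) \/ (~p /\ q))))) = max(0.97, 0) = 0.97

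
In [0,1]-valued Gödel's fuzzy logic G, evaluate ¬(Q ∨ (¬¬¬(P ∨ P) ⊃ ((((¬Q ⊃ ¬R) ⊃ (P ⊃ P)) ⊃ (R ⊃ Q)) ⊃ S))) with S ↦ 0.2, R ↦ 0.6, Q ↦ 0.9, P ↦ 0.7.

(P ∨ P) = max(0.7, 0.7) = 0.7
¬(P ∨ P): Gödel ¬ of 0.7 = 0 (operand ≠ 0)
¬¬(P ∨ P): Gödel ¬ of 0 = 1 (operand is 0)
¬¬¬(P ∨ P): Gödel ¬ of 1 = 0 (operand ≠ 0)
¬Q: Gödel ¬ of 0.9 = 0 (operand ≠ 0)
¬R: Gödel ¬ of 0.6 = 0 (operand ≠ 0)
(¬Q ⊃ ¬R): 0 ≤ 0, so result = 1
(P ⊃ P): 0.7 ≤ 0.7, so result = 1
((¬Q ⊃ ¬R) ⊃ (P ⊃ P)): 1 ≤ 1, so result = 1
(R ⊃ Q): 0.6 ≤ 0.9, so result = 1
(((¬Q ⊃ ¬R) ⊃ (P ⊃ P)) ⊃ (R ⊃ Q)): 1 ≤ 1, so result = 1
((((¬Q ⊃ ¬R) ⊃ (P ⊃ P)) ⊃ (R ⊃ Q)) ⊃ S): 1 > 0.2, so result = 0.2
(¬¬¬(P ∨ P) ⊃ ((((¬Q ⊃ ¬R) ⊃ (P ⊃ P)) ⊃ (R ⊃ Q)) ⊃ S)): 0 ≤ 0.2, so result = 1
(Q ∨ (¬¬¬(P ∨ P) ⊃ ((((¬Q ⊃ ¬R) ⊃ (P ⊃ P)) ⊃ (R ⊃ Q)) ⊃ S))) = max(0.9, 1) = 1
¬(Q ∨ (¬¬¬(P ∨ P) ⊃ ((((¬Q ⊃ ¬R) ⊃ (P ⊃ P)) ⊃ (R ⊃ Q)) ⊃ S))): Gödel ¬ of 1 = 0 (operand ≠ 0)

0.00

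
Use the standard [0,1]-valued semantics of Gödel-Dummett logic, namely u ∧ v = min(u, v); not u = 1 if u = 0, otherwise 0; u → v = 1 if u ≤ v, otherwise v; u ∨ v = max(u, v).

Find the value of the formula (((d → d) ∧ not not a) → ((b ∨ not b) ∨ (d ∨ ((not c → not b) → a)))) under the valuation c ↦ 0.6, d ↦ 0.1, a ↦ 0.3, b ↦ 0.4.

0.40

(d → d): 0.1 ≤ 0.1, so result = 1
not a: Gödel ¬ of 0.3 = 0 (operand ≠ 0)
not not a: Gödel ¬ of 0 = 1 (operand is 0)
((d → d) ∧ not not a) = min(1, 1) = 1
not b: Gödel ¬ of 0.4 = 0 (operand ≠ 0)
(b ∨ not b) = max(0.4, 0) = 0.4
not c: Gödel ¬ of 0.6 = 0 (operand ≠ 0)
not b: Gödel ¬ of 0.4 = 0 (operand ≠ 0)
(not c → not b): 0 ≤ 0, so result = 1
((not c → not b) → a): 1 > 0.3, so result = 0.3
(d ∨ ((not c → not b) → a)) = max(0.1, 0.3) = 0.3
((b ∨ not b) ∨ (d ∨ ((not c → not b) → a))) = max(0.4, 0.3) = 0.4
(((d → d) ∧ not not a) → ((b ∨ not b) ∨ (d ∨ ((not c → not b) → a)))): 1 > 0.4, so result = 0.4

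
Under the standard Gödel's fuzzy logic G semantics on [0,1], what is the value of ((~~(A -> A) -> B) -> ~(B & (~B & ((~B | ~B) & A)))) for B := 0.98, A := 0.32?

1.00

(A -> A): 0.32 ≤ 0.32, so result = 1
~(A -> A): Gödel ¬ of 1 = 0 (operand ≠ 0)
~~(A -> A): Gödel ¬ of 0 = 1 (operand is 0)
(~~(A -> A) -> B): 1 > 0.98, so result = 0.98
~B: Gödel ¬ of 0.98 = 0 (operand ≠ 0)
~B: Gödel ¬ of 0.98 = 0 (operand ≠ 0)
~B: Gödel ¬ of 0.98 = 0 (operand ≠ 0)
(~B | ~B) = max(0, 0) = 0
((~B | ~B) & A) = min(0, 0.32) = 0
(~B & ((~B | ~B) & A)) = min(0, 0) = 0
(B & (~B & ((~B | ~B) & A))) = min(0.98, 0) = 0
~(B & (~B & ((~B | ~B) & A))): Gödel ¬ of 0 = 1 (operand is 0)
((~~(A -> A) -> B) -> ~(B & (~B & ((~B | ~B) & A)))): 0.98 ≤ 1, so result = 1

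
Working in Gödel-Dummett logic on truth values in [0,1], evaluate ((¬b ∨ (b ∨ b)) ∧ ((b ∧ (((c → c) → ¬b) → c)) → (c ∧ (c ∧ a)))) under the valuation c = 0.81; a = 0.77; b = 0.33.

¬b: Gödel ¬ of 0.33 = 0 (operand ≠ 0)
(b ∨ b) = max(0.33, 0.33) = 0.33
(¬b ∨ (b ∨ b)) = max(0, 0.33) = 0.33
(c → c): 0.81 ≤ 0.81, so result = 1
¬b: Gödel ¬ of 0.33 = 0 (operand ≠ 0)
((c → c) → ¬b): 1 > 0, so result = 0
(((c → c) → ¬b) → c): 0 ≤ 0.81, so result = 1
(b ∧ (((c → c) → ¬b) → c)) = min(0.33, 1) = 0.33
(c ∧ a) = min(0.81, 0.77) = 0.77
(c ∧ (c ∧ a)) = min(0.81, 0.77) = 0.77
((b ∧ (((c → c) → ¬b) → c)) → (c ∧ (c ∧ a))): 0.33 ≤ 0.77, so result = 1
((¬b ∨ (b ∨ b)) ∧ ((b ∧ (((c → c) → ¬b) → c)) → (c ∧ (c ∧ a)))) = min(0.33, 1) = 0.33

0.33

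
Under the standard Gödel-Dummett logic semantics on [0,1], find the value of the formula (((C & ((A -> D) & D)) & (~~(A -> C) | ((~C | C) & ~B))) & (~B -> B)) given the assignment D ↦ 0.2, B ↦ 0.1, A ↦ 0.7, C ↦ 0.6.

(A -> D): 0.7 > 0.2, so result = 0.2
((A -> D) & D) = min(0.2, 0.2) = 0.2
(C & ((A -> D) & D)) = min(0.6, 0.2) = 0.2
(A -> C): 0.7 > 0.6, so result = 0.6
~(A -> C): Gödel ¬ of 0.6 = 0 (operand ≠ 0)
~~(A -> C): Gödel ¬ of 0 = 1 (operand is 0)
~C: Gödel ¬ of 0.6 = 0 (operand ≠ 0)
(~C | C) = max(0, 0.6) = 0.6
~B: Gödel ¬ of 0.1 = 0 (operand ≠ 0)
((~C | C) & ~B) = min(0.6, 0) = 0
(~~(A -> C) | ((~C | C) & ~B)) = max(1, 0) = 1
((C & ((A -> D) & D)) & (~~(A -> C) | ((~C | C) & ~B))) = min(0.2, 1) = 0.2
~B: Gödel ¬ of 0.1 = 0 (operand ≠ 0)
(~B -> B): 0 ≤ 0.1, so result = 1
(((C & ((A -> D) & D)) & (~~(A -> C) | ((~C | C) & ~B))) & (~B -> B)) = min(0.2, 1) = 0.2

0.20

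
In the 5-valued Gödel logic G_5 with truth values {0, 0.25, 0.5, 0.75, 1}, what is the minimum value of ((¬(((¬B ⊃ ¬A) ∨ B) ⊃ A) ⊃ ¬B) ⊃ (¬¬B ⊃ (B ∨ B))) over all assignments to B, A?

The minimum is attained at B = 0.25, A = 0.25:
  ¬B: Gödel ¬ of 0.25 = 0 (operand ≠ 0)
  ¬A: Gödel ¬ of 0.25 = 0 (operand ≠ 0)
  (¬B ⊃ ¬A): 0 ≤ 0, so result = 1
  ((¬B ⊃ ¬A) ∨ B) = max(1, 0.25) = 1
  (((¬B ⊃ ¬A) ∨ B) ⊃ A): 1 > 0.25, so result = 0.25
  ¬(((¬B ⊃ ¬A) ∨ B) ⊃ A): Gödel ¬ of 0.25 = 0 (operand ≠ 0)
  ¬B: Gödel ¬ of 0.25 = 0 (operand ≠ 0)
  (¬(((¬B ⊃ ¬A) ∨ B) ⊃ A) ⊃ ¬B): 0 ≤ 0, so result = 1
  ¬B: Gödel ¬ of 0.25 = 0 (operand ≠ 0)
  ¬¬B: Gödel ¬ of 0 = 1 (operand is 0)
  (B ∨ B) = max(0.25, 0.25) = 0.25
  (¬¬B ⊃ (B ∨ B)): 1 > 0.25, so result = 0.25
  ((¬(((¬B ⊃ ¬A) ∨ B) ⊃ A) ⊃ ¬B) ⊃ (¬¬B ⊃ (B ∨ B))): 1 > 0.25, so result = 0.25
Checking all 25 assignments confirms none give a value below 0.25.

0.25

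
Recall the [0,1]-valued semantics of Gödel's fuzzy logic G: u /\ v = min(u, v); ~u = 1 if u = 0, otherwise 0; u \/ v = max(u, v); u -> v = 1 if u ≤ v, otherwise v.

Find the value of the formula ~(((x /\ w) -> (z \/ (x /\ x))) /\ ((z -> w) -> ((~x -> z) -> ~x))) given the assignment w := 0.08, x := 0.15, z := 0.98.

1.00

(x /\ w) = min(0.15, 0.08) = 0.08
(x /\ x) = min(0.15, 0.15) = 0.15
(z \/ (x /\ x)) = max(0.98, 0.15) = 0.98
((x /\ w) -> (z \/ (x /\ x))): 0.08 ≤ 0.98, so result = 1
(z -> w): 0.98 > 0.08, so result = 0.08
~x: Gödel ¬ of 0.15 = 0 (operand ≠ 0)
(~x -> z): 0 ≤ 0.98, so result = 1
~x: Gödel ¬ of 0.15 = 0 (operand ≠ 0)
((~x -> z) -> ~x): 1 > 0, so result = 0
((z -> w) -> ((~x -> z) -> ~x)): 0.08 > 0, so result = 0
(((x /\ w) -> (z \/ (x /\ x))) /\ ((z -> w) -> ((~x -> z) -> ~x))) = min(1, 0) = 0
~(((x /\ w) -> (z \/ (x /\ x))) /\ ((z -> w) -> ((~x -> z) -> ~x))): Gödel ¬ of 0 = 1 (operand is 0)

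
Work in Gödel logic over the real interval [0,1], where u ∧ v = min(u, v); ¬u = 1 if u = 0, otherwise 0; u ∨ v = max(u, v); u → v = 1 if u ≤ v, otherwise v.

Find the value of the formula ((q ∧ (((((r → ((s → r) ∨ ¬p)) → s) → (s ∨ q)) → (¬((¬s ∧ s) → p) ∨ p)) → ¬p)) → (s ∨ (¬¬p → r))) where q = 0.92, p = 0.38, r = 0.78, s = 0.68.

1.00

(s → r): 0.68 ≤ 0.78, so result = 1
¬p: Gödel ¬ of 0.38 = 0 (operand ≠ 0)
((s → r) ∨ ¬p) = max(1, 0) = 1
(r → ((s → r) ∨ ¬p)): 0.78 ≤ 1, so result = 1
((r → ((s → r) ∨ ¬p)) → s): 1 > 0.68, so result = 0.68
(s ∨ q) = max(0.68, 0.92) = 0.92
(((r → ((s → r) ∨ ¬p)) → s) → (s ∨ q)): 0.68 ≤ 0.92, so result = 1
¬s: Gödel ¬ of 0.68 = 0 (operand ≠ 0)
(¬s ∧ s) = min(0, 0.68) = 0
((¬s ∧ s) → p): 0 ≤ 0.38, so result = 1
¬((¬s ∧ s) → p): Gödel ¬ of 1 = 0 (operand ≠ 0)
(¬((¬s ∧ s) → p) ∨ p) = max(0, 0.38) = 0.38
((((r → ((s → r) ∨ ¬p)) → s) → (s ∨ q)) → (¬((¬s ∧ s) → p) ∨ p)): 1 > 0.38, so result = 0.38
¬p: Gödel ¬ of 0.38 = 0 (operand ≠ 0)
(((((r → ((s → r) ∨ ¬p)) → s) → (s ∨ q)) → (¬((¬s ∧ s) → p) ∨ p)) → ¬p): 0.38 > 0, so result = 0
(q ∧ (((((r → ((s → r) ∨ ¬p)) → s) → (s ∨ q)) → (¬((¬s ∧ s) → p) ∨ p)) → ¬p)) = min(0.92, 0) = 0
¬p: Gödel ¬ of 0.38 = 0 (operand ≠ 0)
¬¬p: Gödel ¬ of 0 = 1 (operand is 0)
(¬¬p → r): 1 > 0.78, so result = 0.78
(s ∨ (¬¬p → r)) = max(0.68, 0.78) = 0.78
((q ∧ (((((r → ((s → r) ∨ ¬p)) → s) → (s ∨ q)) → (¬((¬s ∧ s) → p) ∨ p)) → ¬p)) → (s ∨ (¬¬p → r))): 0 ≤ 0.78, so result = 1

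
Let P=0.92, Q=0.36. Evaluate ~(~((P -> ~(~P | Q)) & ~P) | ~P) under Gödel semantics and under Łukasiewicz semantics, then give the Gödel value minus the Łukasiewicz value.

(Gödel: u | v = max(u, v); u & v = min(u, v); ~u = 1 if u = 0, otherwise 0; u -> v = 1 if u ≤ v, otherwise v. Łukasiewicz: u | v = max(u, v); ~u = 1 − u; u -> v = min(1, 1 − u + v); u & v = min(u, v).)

Gödel evaluation:
  ~P: Gödel ¬ of 0.92 = 0 (operand ≠ 0)
  (~P | Q) = max(0, 0.36) = 0.36
  ~(~P | Q): Gödel ¬ of 0.36 = 0 (operand ≠ 0)
  (P -> ~(~P | Q)): 0.92 > 0, so result = 0
  ~P: Gödel ¬ of 0.92 = 0 (operand ≠ 0)
  ((P -> ~(~P | Q)) & ~P) = min(0, 0) = 0
  ~((P -> ~(~P | Q)) & ~P): Gödel ¬ of 0 = 1 (operand is 0)
  ~P: Gödel ¬ of 0.92 = 0 (operand ≠ 0)
  (~((P -> ~(~P | Q)) & ~P) | ~P) = max(1, 0) = 1
  ~(~((P -> ~(~P | Q)) & ~P) | ~P): Gödel ¬ of 1 = 0 (operand ≠ 0)
  Gödel value = 0
Łukasiewicz evaluation:
  ~P: Łukasiewicz ¬ gives 1 − 0.92 = 0.08
  (~P | Q) = max(0.08, 0.36) = 0.36
  ~(~P | Q): Łukasiewicz ¬ gives 1 − 0.36 = 0.64
  (P -> ~(~P | Q)): min(1, 1 − 0.92 + 0.64) = 0.72
  ~P: Łukasiewicz ¬ gives 1 − 0.92 = 0.08
  ((P -> ~(~P | Q)) & ~P) = min(0.72, 0.08) = 0.08
  ~((P -> ~(~P | Q)) & ~P): Łukasiewicz ¬ gives 1 − 0.08 = 0.92
  ~P: Łukasiewicz ¬ gives 1 − 0.92 = 0.08
  (~((P -> ~(~P | Q)) & ~P) | ~P) = max(0.92, 0.08) = 0.92
  ~(~((P -> ~(~P | Q)) & ~P) | ~P): Łukasiewicz ¬ gives 1 − 0.92 = 0.08
  Łukasiewicz value = 0.08
Difference: 0 − 0.08 = -0.08

-0.08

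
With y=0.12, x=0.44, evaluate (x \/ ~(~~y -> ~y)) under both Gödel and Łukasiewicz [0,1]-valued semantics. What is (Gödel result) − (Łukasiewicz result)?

0.56

Gödel evaluation:
  ~y: Gödel ¬ of 0.12 = 0 (operand ≠ 0)
  ~~y: Gödel ¬ of 0 = 1 (operand is 0)
  ~y: Gödel ¬ of 0.12 = 0 (operand ≠ 0)
  (~~y -> ~y): 1 > 0, so result = 0
  ~(~~y -> ~y): Gödel ¬ of 0 = 1 (operand is 0)
  (x \/ ~(~~y -> ~y)) = max(0.44, 1) = 1
  Gödel value = 1
Łukasiewicz evaluation:
  ~y: Łukasiewicz ¬ gives 1 − 0.12 = 0.88
  ~~y: Łukasiewicz ¬ gives 1 − 0.88 = 0.12
  ~y: Łukasiewicz ¬ gives 1 − 0.12 = 0.88
  (~~y -> ~y): min(1, 1 − 0.12 + 0.88) = 1
  ~(~~y -> ~y): Łukasiewicz ¬ gives 1 − 1 = 0
  (x \/ ~(~~y -> ~y)) = max(0.44, 0) = 0.44
  Łukasiewicz value = 0.44
Difference: 1 − 0.44 = 0.56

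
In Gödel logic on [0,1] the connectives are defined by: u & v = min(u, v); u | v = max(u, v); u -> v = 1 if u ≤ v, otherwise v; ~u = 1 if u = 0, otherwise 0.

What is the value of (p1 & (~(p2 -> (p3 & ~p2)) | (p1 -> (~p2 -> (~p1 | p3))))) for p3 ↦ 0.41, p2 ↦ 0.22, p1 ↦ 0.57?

0.57

~p2: Gödel ¬ of 0.22 = 0 (operand ≠ 0)
(p3 & ~p2) = min(0.41, 0) = 0
(p2 -> (p3 & ~p2)): 0.22 > 0, so result = 0
~(p2 -> (p3 & ~p2)): Gödel ¬ of 0 = 1 (operand is 0)
~p2: Gödel ¬ of 0.22 = 0 (operand ≠ 0)
~p1: Gödel ¬ of 0.57 = 0 (operand ≠ 0)
(~p1 | p3) = max(0, 0.41) = 0.41
(~p2 -> (~p1 | p3)): 0 ≤ 0.41, so result = 1
(p1 -> (~p2 -> (~p1 | p3))): 0.57 ≤ 1, so result = 1
(~(p2 -> (p3 & ~p2)) | (p1 -> (~p2 -> (~p1 | p3)))) = max(1, 1) = 1
(p1 & (~(p2 -> (p3 & ~p2)) | (p1 -> (~p2 -> (~p1 | p3))))) = min(0.57, 1) = 0.57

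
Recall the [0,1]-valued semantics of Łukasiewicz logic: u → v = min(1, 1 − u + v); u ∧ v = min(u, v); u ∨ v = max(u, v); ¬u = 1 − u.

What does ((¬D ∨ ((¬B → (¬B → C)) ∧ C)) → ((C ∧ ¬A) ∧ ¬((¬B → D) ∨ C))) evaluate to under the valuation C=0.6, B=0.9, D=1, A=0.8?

¬D: Łukasiewicz ¬ gives 1 − 1 = 0
¬B: Łukasiewicz ¬ gives 1 − 0.9 = 0.1
¬B: Łukasiewicz ¬ gives 1 − 0.9 = 0.1
(¬B → C): min(1, 1 − 0.1 + 0.6) = 1
(¬B → (¬B → C)): min(1, 1 − 0.1 + 1) = 1
((¬B → (¬B → C)) ∧ C) = min(1, 0.6) = 0.6
(¬D ∨ ((¬B → (¬B → C)) ∧ C)) = max(0, 0.6) = 0.6
¬A: Łukasiewicz ¬ gives 1 − 0.8 = 0.2
(C ∧ ¬A) = min(0.6, 0.2) = 0.2
¬B: Łukasiewicz ¬ gives 1 − 0.9 = 0.1
(¬B → D): min(1, 1 − 0.1 + 1) = 1
((¬B → D) ∨ C) = max(1, 0.6) = 1
¬((¬B → D) ∨ C): Łukasiewicz ¬ gives 1 − 1 = 0
((C ∧ ¬A) ∧ ¬((¬B → D) ∨ C)) = min(0.2, 0) = 0
((¬D ∨ ((¬B → (¬B → C)) ∧ C)) → ((C ∧ ¬A) ∧ ¬((¬B → D) ∨ C))): min(1, 1 − 0.6 + 0) = 0.4

0.40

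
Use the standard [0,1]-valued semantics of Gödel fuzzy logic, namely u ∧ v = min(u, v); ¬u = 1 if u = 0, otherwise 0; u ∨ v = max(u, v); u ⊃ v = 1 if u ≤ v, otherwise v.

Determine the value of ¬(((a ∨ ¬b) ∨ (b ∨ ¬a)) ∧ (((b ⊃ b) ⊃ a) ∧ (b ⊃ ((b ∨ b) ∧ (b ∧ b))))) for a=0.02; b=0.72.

0.00

¬b: Gödel ¬ of 0.72 = 0 (operand ≠ 0)
(a ∨ ¬b) = max(0.02, 0) = 0.02
¬a: Gödel ¬ of 0.02 = 0 (operand ≠ 0)
(b ∨ ¬a) = max(0.72, 0) = 0.72
((a ∨ ¬b) ∨ (b ∨ ¬a)) = max(0.02, 0.72) = 0.72
(b ⊃ b): 0.72 ≤ 0.72, so result = 1
((b ⊃ b) ⊃ a): 1 > 0.02, so result = 0.02
(b ∨ b) = max(0.72, 0.72) = 0.72
(b ∧ b) = min(0.72, 0.72) = 0.72
((b ∨ b) ∧ (b ∧ b)) = min(0.72, 0.72) = 0.72
(b ⊃ ((b ∨ b) ∧ (b ∧ b))): 0.72 ≤ 0.72, so result = 1
(((b ⊃ b) ⊃ a) ∧ (b ⊃ ((b ∨ b) ∧ (b ∧ b)))) = min(0.02, 1) = 0.02
(((a ∨ ¬b) ∨ (b ∨ ¬a)) ∧ (((b ⊃ b) ⊃ a) ∧ (b ⊃ ((b ∨ b) ∧ (b ∧ b))))) = min(0.72, 0.02) = 0.02
¬(((a ∨ ¬b) ∨ (b ∨ ¬a)) ∧ (((b ⊃ b) ⊃ a) ∧ (b ⊃ ((b ∨ b) ∧ (b ∧ b))))): Gödel ¬ of 0.02 = 0 (operand ≠ 0)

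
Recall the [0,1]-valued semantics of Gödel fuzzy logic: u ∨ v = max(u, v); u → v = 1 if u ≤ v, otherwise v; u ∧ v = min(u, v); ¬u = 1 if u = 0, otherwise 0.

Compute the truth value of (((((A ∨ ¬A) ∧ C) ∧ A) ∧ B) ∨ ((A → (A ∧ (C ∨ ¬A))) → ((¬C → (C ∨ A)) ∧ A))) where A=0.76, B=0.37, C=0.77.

0.76

¬A: Gödel ¬ of 0.76 = 0 (operand ≠ 0)
(A ∨ ¬A) = max(0.76, 0) = 0.76
((A ∨ ¬A) ∧ C) = min(0.76, 0.77) = 0.76
(((A ∨ ¬A) ∧ C) ∧ A) = min(0.76, 0.76) = 0.76
((((A ∨ ¬A) ∧ C) ∧ A) ∧ B) = min(0.76, 0.37) = 0.37
¬A: Gödel ¬ of 0.76 = 0 (operand ≠ 0)
(C ∨ ¬A) = max(0.77, 0) = 0.77
(A ∧ (C ∨ ¬A)) = min(0.76, 0.77) = 0.76
(A → (A ∧ (C ∨ ¬A))): 0.76 ≤ 0.76, so result = 1
¬C: Gödel ¬ of 0.77 = 0 (operand ≠ 0)
(C ∨ A) = max(0.77, 0.76) = 0.77
(¬C → (C ∨ A)): 0 ≤ 0.77, so result = 1
((¬C → (C ∨ A)) ∧ A) = min(1, 0.76) = 0.76
((A → (A ∧ (C ∨ ¬A))) → ((¬C → (C ∨ A)) ∧ A)): 1 > 0.76, so result = 0.76
(((((A ∨ ¬A) ∧ C) ∧ A) ∧ B) ∨ ((A → (A ∧ (C ∨ ¬A))) → ((¬C → (C ∨ A)) ∧ A))) = max(0.37, 0.76) = 0.76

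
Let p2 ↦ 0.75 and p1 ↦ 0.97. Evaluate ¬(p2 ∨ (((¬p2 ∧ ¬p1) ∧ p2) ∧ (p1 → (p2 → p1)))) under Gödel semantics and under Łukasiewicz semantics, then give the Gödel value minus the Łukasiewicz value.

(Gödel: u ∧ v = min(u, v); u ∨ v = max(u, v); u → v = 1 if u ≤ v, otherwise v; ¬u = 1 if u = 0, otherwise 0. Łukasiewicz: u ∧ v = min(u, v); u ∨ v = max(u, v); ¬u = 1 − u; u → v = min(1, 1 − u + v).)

-0.25

Gödel evaluation:
  ¬p2: Gödel ¬ of 0.75 = 0 (operand ≠ 0)
  ¬p1: Gödel ¬ of 0.97 = 0 (operand ≠ 0)
  (¬p2 ∧ ¬p1) = min(0, 0) = 0
  ((¬p2 ∧ ¬p1) ∧ p2) = min(0, 0.75) = 0
  (p2 → p1): 0.75 ≤ 0.97, so result = 1
  (p1 → (p2 → p1)): 0.97 ≤ 1, so result = 1
  (((¬p2 ∧ ¬p1) ∧ p2) ∧ (p1 → (p2 → p1))) = min(0, 1) = 0
  (p2 ∨ (((¬p2 ∧ ¬p1) ∧ p2) ∧ (p1 → (p2 → p1)))) = max(0.75, 0) = 0.75
  ¬(p2 ∨ (((¬p2 ∧ ¬p1) ∧ p2) ∧ (p1 → (p2 → p1)))): Gödel ¬ of 0.75 = 0 (operand ≠ 0)
  Gödel value = 0
Łukasiewicz evaluation:
  ¬p2: Łukasiewicz ¬ gives 1 − 0.75 = 0.25
  ¬p1: Łukasiewicz ¬ gives 1 − 0.97 = 0.03
  (¬p2 ∧ ¬p1) = min(0.25, 0.03) = 0.03
  ((¬p2 ∧ ¬p1) ∧ p2) = min(0.03, 0.75) = 0.03
  (p2 → p1): min(1, 1 − 0.75 + 0.97) = 1
  (p1 → (p2 → p1)): min(1, 1 − 0.97 + 1) = 1
  (((¬p2 ∧ ¬p1) ∧ p2) ∧ (p1 → (p2 → p1))) = min(0.03, 1) = 0.03
  (p2 ∨ (((¬p2 ∧ ¬p1) ∧ p2) ∧ (p1 → (p2 → p1)))) = max(0.75, 0.03) = 0.75
  ¬(p2 ∨ (((¬p2 ∧ ¬p1) ∧ p2) ∧ (p1 → (p2 → p1)))): Łukasiewicz ¬ gives 1 − 0.75 = 0.25
  Łukasiewicz value = 0.25
Difference: 0 − 0.25 = -0.25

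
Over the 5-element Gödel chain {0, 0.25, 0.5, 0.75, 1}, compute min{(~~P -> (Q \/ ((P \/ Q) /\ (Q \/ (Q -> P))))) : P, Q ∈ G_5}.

The minimum is attained at P = 0.25, Q = 0:
  ~P: Gödel ¬ of 0.25 = 0 (operand ≠ 0)
  ~~P: Gödel ¬ of 0 = 1 (operand is 0)
  (P \/ Q) = max(0.25, 0) = 0.25
  (Q -> P): 0 ≤ 0.25, so result = 1
  (Q \/ (Q -> P)) = max(0, 1) = 1
  ((P \/ Q) /\ (Q \/ (Q -> P))) = min(0.25, 1) = 0.25
  (Q \/ ((P \/ Q) /\ (Q \/ (Q -> P)))) = max(0, 0.25) = 0.25
  (~~P -> (Q \/ ((P \/ Q) /\ (Q \/ (Q -> P))))): 1 > 0.25, so result = 0.25
Checking all 25 assignments confirms none give a value below 0.25.

0.25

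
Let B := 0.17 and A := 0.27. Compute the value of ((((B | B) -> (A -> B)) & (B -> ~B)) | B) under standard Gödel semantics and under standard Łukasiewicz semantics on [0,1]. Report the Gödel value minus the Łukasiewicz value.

Gödel evaluation:
  (B | B) = max(0.17, 0.17) = 0.17
  (A -> B): 0.27 > 0.17, so result = 0.17
  ((B | B) -> (A -> B)): 0.17 ≤ 0.17, so result = 1
  ~B: Gödel ¬ of 0.17 = 0 (operand ≠ 0)
  (B -> ~B): 0.17 > 0, so result = 0
  (((B | B) -> (A -> B)) & (B -> ~B)) = min(1, 0) = 0
  ((((B | B) -> (A -> B)) & (B -> ~B)) | B) = max(0, 0.17) = 0.17
  Gödel value = 0.17
Łukasiewicz evaluation:
  (B | B) = max(0.17, 0.17) = 0.17
  (A -> B): min(1, 1 − 0.27 + 0.17) = 0.9
  ((B | B) -> (A -> B)): min(1, 1 − 0.17 + 0.9) = 1
  ~B: Łukasiewicz ¬ gives 1 − 0.17 = 0.83
  (B -> ~B): min(1, 1 − 0.17 + 0.83) = 1
  (((B | B) -> (A -> B)) & (B -> ~B)) = min(1, 1) = 1
  ((((B | B) -> (A -> B)) & (B -> ~B)) | B) = max(1, 0.17) = 1
  Łukasiewicz value = 1
Difference: 0.17 − 1 = -0.83

-0.83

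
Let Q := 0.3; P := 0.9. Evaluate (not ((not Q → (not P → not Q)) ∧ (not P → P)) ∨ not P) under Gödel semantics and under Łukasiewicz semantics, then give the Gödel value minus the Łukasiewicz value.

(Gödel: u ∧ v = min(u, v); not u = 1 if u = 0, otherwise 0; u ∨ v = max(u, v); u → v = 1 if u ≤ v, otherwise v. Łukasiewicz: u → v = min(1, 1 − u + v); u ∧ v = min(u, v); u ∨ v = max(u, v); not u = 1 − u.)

Gödel evaluation:
  not Q: Gödel ¬ of 0.3 = 0 (operand ≠ 0)
  not P: Gödel ¬ of 0.9 = 0 (operand ≠ 0)
  not Q: Gödel ¬ of 0.3 = 0 (operand ≠ 0)
  (not P → not Q): 0 ≤ 0, so result = 1
  (not Q → (not P → not Q)): 0 ≤ 1, so result = 1
  not P: Gödel ¬ of 0.9 = 0 (operand ≠ 0)
  (not P → P): 0 ≤ 0.9, so result = 1
  ((not Q → (not P → not Q)) ∧ (not P → P)) = min(1, 1) = 1
  not ((not Q → (not P → not Q)) ∧ (not P → P)): Gödel ¬ of 1 = 0 (operand ≠ 0)
  not P: Gödel ¬ of 0.9 = 0 (operand ≠ 0)
  (not ((not Q → (not P → not Q)) ∧ (not P → P)) ∨ not P) = max(0, 0) = 0
  Gödel value = 0
Łukasiewicz evaluation:
  not Q: Łukasiewicz ¬ gives 1 − 0.3 = 0.7
  not P: Łukasiewicz ¬ gives 1 − 0.9 = 0.1
  not Q: Łukasiewicz ¬ gives 1 − 0.3 = 0.7
  (not P → not Q): min(1, 1 − 0.1 + 0.7) = 1
  (not Q → (not P → not Q)): min(1, 1 − 0.7 + 1) = 1
  not P: Łukasiewicz ¬ gives 1 − 0.9 = 0.1
  (not P → P): min(1, 1 − 0.1 + 0.9) = 1
  ((not Q → (not P → not Q)) ∧ (not P → P)) = min(1, 1) = 1
  not ((not Q → (not P → not Q)) ∧ (not P → P)): Łukasiewicz ¬ gives 1 − 1 = 0
  not P: Łukasiewicz ¬ gives 1 − 0.9 = 0.1
  (not ((not Q → (not P → not Q)) ∧ (not P → P)) ∨ not P) = max(0, 0.1) = 0.1
  Łukasiewicz value = 0.1
Difference: 0 − 0.1 = -0.10

-0.10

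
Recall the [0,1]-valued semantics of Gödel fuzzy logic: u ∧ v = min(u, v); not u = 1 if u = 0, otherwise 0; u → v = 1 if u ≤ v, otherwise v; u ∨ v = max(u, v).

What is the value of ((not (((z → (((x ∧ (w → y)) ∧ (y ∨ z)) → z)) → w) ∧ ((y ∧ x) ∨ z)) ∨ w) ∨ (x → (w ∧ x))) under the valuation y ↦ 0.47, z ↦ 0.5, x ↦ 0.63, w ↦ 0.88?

1.00

(w → y): 0.88 > 0.47, so result = 0.47
(x ∧ (w → y)) = min(0.63, 0.47) = 0.47
(y ∨ z) = max(0.47, 0.5) = 0.5
((x ∧ (w → y)) ∧ (y ∨ z)) = min(0.47, 0.5) = 0.47
(((x ∧ (w → y)) ∧ (y ∨ z)) → z): 0.47 ≤ 0.5, so result = 1
(z → (((x ∧ (w → y)) ∧ (y ∨ z)) → z)): 0.5 ≤ 1, so result = 1
((z → (((x ∧ (w → y)) ∧ (y ∨ z)) → z)) → w): 1 > 0.88, so result = 0.88
(y ∧ x) = min(0.47, 0.63) = 0.47
((y ∧ x) ∨ z) = max(0.47, 0.5) = 0.5
(((z → (((x ∧ (w → y)) ∧ (y ∨ z)) → z)) → w) ∧ ((y ∧ x) ∨ z)) = min(0.88, 0.5) = 0.5
not (((z → (((x ∧ (w → y)) ∧ (y ∨ z)) → z)) → w) ∧ ((y ∧ x) ∨ z)): Gödel ¬ of 0.5 = 0 (operand ≠ 0)
(not (((z → (((x ∧ (w → y)) ∧ (y ∨ z)) → z)) → w) ∧ ((y ∧ x) ∨ z)) ∨ w) = max(0, 0.88) = 0.88
(w ∧ x) = min(0.88, 0.63) = 0.63
(x → (w ∧ x)): 0.63 ≤ 0.63, so result = 1
((not (((z → (((x ∧ (w → y)) ∧ (y ∨ z)) → z)) → w) ∧ ((y ∧ x) ∨ z)) ∨ w) ∨ (x → (w ∧ x))) = max(0.88, 1) = 1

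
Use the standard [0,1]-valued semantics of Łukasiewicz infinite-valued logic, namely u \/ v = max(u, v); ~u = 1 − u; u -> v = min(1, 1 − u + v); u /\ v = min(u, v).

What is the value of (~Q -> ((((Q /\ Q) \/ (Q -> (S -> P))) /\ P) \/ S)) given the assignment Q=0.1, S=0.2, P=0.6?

0.70

~Q: Łukasiewicz ¬ gives 1 − 0.1 = 0.9
(Q /\ Q) = min(0.1, 0.1) = 0.1
(S -> P): min(1, 1 − 0.2 + 0.6) = 1
(Q -> (S -> P)): min(1, 1 − 0.1 + 1) = 1
((Q /\ Q) \/ (Q -> (S -> P))) = max(0.1, 1) = 1
(((Q /\ Q) \/ (Q -> (S -> P))) /\ P) = min(1, 0.6) = 0.6
((((Q /\ Q) \/ (Q -> (S -> P))) /\ P) \/ S) = max(0.6, 0.2) = 0.6
(~Q -> ((((Q /\ Q) \/ (Q -> (S -> P))) /\ P) \/ S)): min(1, 1 − 0.9 + 0.6) = 0.7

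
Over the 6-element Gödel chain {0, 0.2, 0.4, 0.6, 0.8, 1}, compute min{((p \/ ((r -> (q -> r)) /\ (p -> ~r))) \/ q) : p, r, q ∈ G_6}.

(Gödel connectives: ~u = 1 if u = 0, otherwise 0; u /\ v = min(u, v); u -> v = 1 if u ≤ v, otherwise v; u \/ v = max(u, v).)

The minimum is attained at p = 0.2, r = 0.2, q = 0:
  (q -> r): 0 ≤ 0.2, so result = 1
  (r -> (q -> r)): 0.2 ≤ 1, so result = 1
  ~r: Gödel ¬ of 0.2 = 0 (operand ≠ 0)
  (p -> ~r): 0.2 > 0, so result = 0
  ((r -> (q -> r)) /\ (p -> ~r)) = min(1, 0) = 0
  (p \/ ((r -> (q -> r)) /\ (p -> ~r))) = max(0.2, 0) = 0.2
  ((p \/ ((r -> (q -> r)) /\ (p -> ~r))) \/ q) = max(0.2, 0) = 0.2
Checking all 216 assignments confirms none give a value below 0.20.

0.20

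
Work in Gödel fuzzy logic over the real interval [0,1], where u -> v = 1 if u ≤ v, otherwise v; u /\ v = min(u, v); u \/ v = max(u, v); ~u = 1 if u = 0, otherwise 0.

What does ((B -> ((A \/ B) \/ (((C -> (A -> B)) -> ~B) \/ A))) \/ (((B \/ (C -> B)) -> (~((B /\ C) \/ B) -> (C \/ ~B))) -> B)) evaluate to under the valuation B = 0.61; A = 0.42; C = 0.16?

1.00

(A \/ B) = max(0.42, 0.61) = 0.61
(A -> B): 0.42 ≤ 0.61, so result = 1
(C -> (A -> B)): 0.16 ≤ 1, so result = 1
~B: Gödel ¬ of 0.61 = 0 (operand ≠ 0)
((C -> (A -> B)) -> ~B): 1 > 0, so result = 0
(((C -> (A -> B)) -> ~B) \/ A) = max(0, 0.42) = 0.42
((A \/ B) \/ (((C -> (A -> B)) -> ~B) \/ A)) = max(0.61, 0.42) = 0.61
(B -> ((A \/ B) \/ (((C -> (A -> B)) -> ~B) \/ A))): 0.61 ≤ 0.61, so result = 1
(C -> B): 0.16 ≤ 0.61, so result = 1
(B \/ (C -> B)) = max(0.61, 1) = 1
(B /\ C) = min(0.61, 0.16) = 0.16
((B /\ C) \/ B) = max(0.16, 0.61) = 0.61
~((B /\ C) \/ B): Gödel ¬ of 0.61 = 0 (operand ≠ 0)
~B: Gödel ¬ of 0.61 = 0 (operand ≠ 0)
(C \/ ~B) = max(0.16, 0) = 0.16
(~((B /\ C) \/ B) -> (C \/ ~B)): 0 ≤ 0.16, so result = 1
((B \/ (C -> B)) -> (~((B /\ C) \/ B) -> (C \/ ~B))): 1 ≤ 1, so result = 1
(((B \/ (C -> B)) -> (~((B /\ C) \/ B) -> (C \/ ~B))) -> B): 1 > 0.61, so result = 0.61
((B -> ((A \/ B) \/ (((C -> (A -> B)) -> ~B) \/ A))) \/ (((B \/ (C -> B)) -> (~((B /\ C) \/ B) -> (C \/ ~B))) -> B)) = max(1, 0.61) = 1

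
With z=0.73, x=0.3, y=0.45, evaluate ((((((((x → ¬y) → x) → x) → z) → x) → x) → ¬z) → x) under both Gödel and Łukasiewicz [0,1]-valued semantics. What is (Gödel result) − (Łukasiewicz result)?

0.24

Gödel evaluation:
  ¬y: Gödel ¬ of 0.45 = 0 (operand ≠ 0)
  (x → ¬y): 0.3 > 0, so result = 0
  ((x → ¬y) → x): 0 ≤ 0.3, so result = 1
  (((x → ¬y) → x) → x): 1 > 0.3, so result = 0.3
  ((((x → ¬y) → x) → x) → z): 0.3 ≤ 0.73, so result = 1
  (((((x → ¬y) → x) → x) → z) → x): 1 > 0.3, so result = 0.3
  ((((((x → ¬y) → x) → x) → z) → x) → x): 0.3 ≤ 0.3, so result = 1
  ¬z: Gödel ¬ of 0.73 = 0 (operand ≠ 0)
  (((((((x → ¬y) → x) → x) → z) → x) → x) → ¬z): 1 > 0, so result = 0
  ((((((((x → ¬y) → x) → x) → z) → x) → x) → ¬z) → x): 0 ≤ 0.3, so result = 1
  Gödel value = 1
Łukasiewicz evaluation:
  ¬y: Łukasiewicz ¬ gives 1 − 0.45 = 0.55
  (x → ¬y): min(1, 1 − 0.3 + 0.55) = 1
  ((x → ¬y) → x): min(1, 1 − 1 + 0.3) = 0.3
  (((x → ¬y) → x) → x): min(1, 1 − 0.3 + 0.3) = 1
  ((((x → ¬y) → x) → x) → z): min(1, 1 − 1 + 0.73) = 0.73
  (((((x → ¬y) → x) → x) → z) → x): min(1, 1 − 0.73 + 0.3) = 0.57
  ((((((x → ¬y) → x) → x) → z) → x) → x): min(1, 1 − 0.57 + 0.3) = 0.73
  ¬z: Łukasiewicz ¬ gives 1 − 0.73 = 0.27
  (((((((x → ¬y) → x) → x) → z) → x) → x) → ¬z): min(1, 1 − 0.73 + 0.27) = 0.54
  ((((((((x → ¬y) → x) → x) → z) → x) → x) → ¬z) → x): min(1, 1 − 0.54 + 0.3) = 0.76
  Łukasiewicz value = 0.76
Difference: 1 − 0.76 = 0.24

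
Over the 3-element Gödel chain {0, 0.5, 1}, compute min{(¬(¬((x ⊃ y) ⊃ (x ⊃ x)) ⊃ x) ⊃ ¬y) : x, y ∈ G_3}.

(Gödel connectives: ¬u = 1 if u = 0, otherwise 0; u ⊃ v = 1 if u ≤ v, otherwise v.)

Every assignment gives 1. For instance at x = 0, y = 0:
  (x ⊃ y): 0 ≤ 0, so result = 1
  (x ⊃ x): 0 ≤ 0, so result = 1
  ((x ⊃ y) ⊃ (x ⊃ x)): 1 ≤ 1, so result = 1
  ¬((x ⊃ y) ⊃ (x ⊃ x)): Gödel ¬ of 1 = 0 (operand ≠ 0)
  (¬((x ⊃ y) ⊃ (x ⊃ x)) ⊃ x): 0 ≤ 0, so result = 1
  ¬(¬((x ⊃ y) ⊃ (x ⊃ x)) ⊃ x): Gödel ¬ of 1 = 0 (operand ≠ 0)
  ¬y: Gödel ¬ of 0 = 1 (operand is 0)
  (¬(¬((x ⊃ y) ⊃ (x ⊃ x)) ⊃ x) ⊃ ¬y): 0 ≤ 1, so result = 1
All 9 assignments give value 1 — the formula is a G_3-tautology.

1.00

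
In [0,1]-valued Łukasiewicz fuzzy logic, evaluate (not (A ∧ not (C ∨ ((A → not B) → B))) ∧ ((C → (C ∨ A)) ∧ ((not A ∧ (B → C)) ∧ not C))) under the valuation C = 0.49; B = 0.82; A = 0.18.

not B: Łukasiewicz ¬ gives 1 − 0.82 = 0.18
(A → not B): min(1, 1 − 0.18 + 0.18) = 1
((A → not B) → B): min(1, 1 − 1 + 0.82) = 0.82
(C ∨ ((A → not B) → B)) = max(0.49, 0.82) = 0.82
not (C ∨ ((A → not B) → B)): Łukasiewicz ¬ gives 1 − 0.82 = 0.18
(A ∧ not (C ∨ ((A → not B) → B))) = min(0.18, 0.18) = 0.18
not (A ∧ not (C ∨ ((A → not B) → B))): Łukasiewicz ¬ gives 1 − 0.18 = 0.82
(C ∨ A) = max(0.49, 0.18) = 0.49
(C → (C ∨ A)): min(1, 1 − 0.49 + 0.49) = 1
not A: Łukasiewicz ¬ gives 1 − 0.18 = 0.82
(B → C): min(1, 1 − 0.82 + 0.49) = 0.67
(not A ∧ (B → C)) = min(0.82, 0.67) = 0.67
not C: Łukasiewicz ¬ gives 1 − 0.49 = 0.51
((not A ∧ (B → C)) ∧ not C) = min(0.67, 0.51) = 0.51
((C → (C ∨ A)) ∧ ((not A ∧ (B → C)) ∧ not C)) = min(1, 0.51) = 0.51
(not (A ∧ not (C ∨ ((A → not B) → B))) ∧ ((C → (C ∨ A)) ∧ ((not A ∧ (B → C)) ∧ not C))) = min(0.82, 0.51) = 0.51

0.51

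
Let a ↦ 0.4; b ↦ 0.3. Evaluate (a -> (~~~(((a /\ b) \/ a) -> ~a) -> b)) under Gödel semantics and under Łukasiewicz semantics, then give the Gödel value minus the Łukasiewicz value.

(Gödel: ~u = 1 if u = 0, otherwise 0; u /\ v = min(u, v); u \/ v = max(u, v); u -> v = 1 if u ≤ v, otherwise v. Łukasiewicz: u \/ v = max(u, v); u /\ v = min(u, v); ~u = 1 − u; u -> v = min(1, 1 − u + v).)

Gödel evaluation:
  (a /\ b) = min(0.4, 0.3) = 0.3
  ((a /\ b) \/ a) = max(0.3, 0.4) = 0.4
  ~a: Gödel ¬ of 0.4 = 0 (operand ≠ 0)
  (((a /\ b) \/ a) -> ~a): 0.4 > 0, so result = 0
  ~(((a /\ b) \/ a) -> ~a): Gödel ¬ of 0 = 1 (operand is 0)
  ~~(((a /\ b) \/ a) -> ~a): Gödel ¬ of 1 = 0 (operand ≠ 0)
  ~~~(((a /\ b) \/ a) -> ~a): Gödel ¬ of 0 = 1 (operand is 0)
  (~~~(((a /\ b) \/ a) -> ~a) -> b): 1 > 0.3, so result = 0.3
  (a -> (~~~(((a /\ b) \/ a) -> ~a) -> b)): 0.4 > 0.3, so result = 0.3
  Gödel value = 0.3
Łukasiewicz evaluation:
  (a /\ b) = min(0.4, 0.3) = 0.3
  ((a /\ b) \/ a) = max(0.3, 0.4) = 0.4
  ~a: Łukasiewicz ¬ gives 1 − 0.4 = 0.6
  (((a /\ b) \/ a) -> ~a): min(1, 1 − 0.4 + 0.6) = 1
  ~(((a /\ b) \/ a) -> ~a): Łukasiewicz ¬ gives 1 − 1 = 0
  ~~(((a /\ b) \/ a) -> ~a): Łukasiewicz ¬ gives 1 − 0 = 1
  ~~~(((a /\ b) \/ a) -> ~a): Łukasiewicz ¬ gives 1 − 1 = 0
  (~~~(((a /\ b) \/ a) -> ~a) -> b): min(1, 1 − 0 + 0.3) = 1
  (a -> (~~~(((a /\ b) \/ a) -> ~a) -> b)): min(1, 1 − 0.4 + 1) = 1
  Łukasiewicz value = 1
Difference: 0.3 − 1 = -0.70

-0.70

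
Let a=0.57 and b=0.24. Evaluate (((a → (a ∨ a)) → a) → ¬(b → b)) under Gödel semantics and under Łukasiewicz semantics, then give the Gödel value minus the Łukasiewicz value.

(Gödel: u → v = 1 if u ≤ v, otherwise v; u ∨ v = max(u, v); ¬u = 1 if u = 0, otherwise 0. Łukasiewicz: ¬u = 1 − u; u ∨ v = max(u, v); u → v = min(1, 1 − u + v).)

-0.43

Gödel evaluation:
  (a ∨ a) = max(0.57, 0.57) = 0.57
  (a → (a ∨ a)): 0.57 ≤ 0.57, so result = 1
  ((a → (a ∨ a)) → a): 1 > 0.57, so result = 0.57
  (b → b): 0.24 ≤ 0.24, so result = 1
  ¬(b → b): Gödel ¬ of 1 = 0 (operand ≠ 0)
  (((a → (a ∨ a)) → a) → ¬(b → b)): 0.57 > 0, so result = 0
  Gödel value = 0
Łukasiewicz evaluation:
  (a ∨ a) = max(0.57, 0.57) = 0.57
  (a → (a ∨ a)): min(1, 1 − 0.57 + 0.57) = 1
  ((a → (a ∨ a)) → a): min(1, 1 − 1 + 0.57) = 0.57
  (b → b): min(1, 1 − 0.24 + 0.24) = 1
  ¬(b → b): Łukasiewicz ¬ gives 1 − 1 = 0
  (((a → (a ∨ a)) → a) → ¬(b → b)): min(1, 1 − 0.57 + 0) = 0.43
  Łukasiewicz value = 0.43
Difference: 0 − 0.43 = -0.43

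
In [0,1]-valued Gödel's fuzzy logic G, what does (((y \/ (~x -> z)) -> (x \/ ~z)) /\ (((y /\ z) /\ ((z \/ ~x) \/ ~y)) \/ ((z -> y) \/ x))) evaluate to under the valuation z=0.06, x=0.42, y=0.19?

0.42

~x: Gödel ¬ of 0.42 = 0 (operand ≠ 0)
(~x -> z): 0 ≤ 0.06, so result = 1
(y \/ (~x -> z)) = max(0.19, 1) = 1
~z: Gödel ¬ of 0.06 = 0 (operand ≠ 0)
(x \/ ~z) = max(0.42, 0) = 0.42
((y \/ (~x -> z)) -> (x \/ ~z)): 1 > 0.42, so result = 0.42
(y /\ z) = min(0.19, 0.06) = 0.06
~x: Gödel ¬ of 0.42 = 0 (operand ≠ 0)
(z \/ ~x) = max(0.06, 0) = 0.06
~y: Gödel ¬ of 0.19 = 0 (operand ≠ 0)
((z \/ ~x) \/ ~y) = max(0.06, 0) = 0.06
((y /\ z) /\ ((z \/ ~x) \/ ~y)) = min(0.06, 0.06) = 0.06
(z -> y): 0.06 ≤ 0.19, so result = 1
((z -> y) \/ x) = max(1, 0.42) = 1
(((y /\ z) /\ ((z \/ ~x) \/ ~y)) \/ ((z -> y) \/ x)) = max(0.06, 1) = 1
(((y \/ (~x -> z)) -> (x \/ ~z)) /\ (((y /\ z) /\ ((z \/ ~x) \/ ~y)) \/ ((z -> y) \/ x))) = min(0.42, 1) = 0.42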